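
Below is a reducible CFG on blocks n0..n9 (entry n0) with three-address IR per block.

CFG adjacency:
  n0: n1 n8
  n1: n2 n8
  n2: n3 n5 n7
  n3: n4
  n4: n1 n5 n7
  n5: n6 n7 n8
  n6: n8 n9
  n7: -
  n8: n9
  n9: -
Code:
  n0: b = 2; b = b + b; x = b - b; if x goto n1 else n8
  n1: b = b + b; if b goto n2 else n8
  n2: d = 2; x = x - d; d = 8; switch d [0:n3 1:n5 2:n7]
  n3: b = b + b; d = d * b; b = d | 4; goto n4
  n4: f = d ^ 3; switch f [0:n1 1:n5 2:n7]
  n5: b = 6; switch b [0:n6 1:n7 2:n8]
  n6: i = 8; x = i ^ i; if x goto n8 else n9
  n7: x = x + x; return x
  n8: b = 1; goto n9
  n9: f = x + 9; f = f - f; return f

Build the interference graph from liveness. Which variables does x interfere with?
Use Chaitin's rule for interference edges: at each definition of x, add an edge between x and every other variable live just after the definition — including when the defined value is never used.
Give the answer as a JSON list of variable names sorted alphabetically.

Answer: ["b", "d", "f"]

Analysis:
Per-block:
  n0: {b,x} / ∅
  n1: {b} / {b}
  n2: {d,x} / {x}
  n3: {b,d} / {b,d}
  n4: {f} / {d}
  n5: {b} / ∅
  n6: {i,x} / ∅
  n7: {x} / {x}
  n8: {b} / ∅
  n9: {f} / {x}

Liveness:
  n0 li=∅ lo={b,x}
  n1 li={b,x} lo={b,x}
  n2 li={b,x} lo={b,d,x}
  n3 li={b,d,x} lo={b,d,x}
  n4 li={b,d,x} lo={b,x}
  n5 li={x} lo={x}
  n6 li=∅ lo={x}
  n7 li={x} lo=∅
  n8 li={x} lo={x}
  n9 li={x} lo=∅

Interfere edges:
  b↔{d,f,x}
  d↔{b,x}
  f↔{b,x}
  i↔∅
  x↔{b,d,f}

N(x) = ["b", "d", "f"]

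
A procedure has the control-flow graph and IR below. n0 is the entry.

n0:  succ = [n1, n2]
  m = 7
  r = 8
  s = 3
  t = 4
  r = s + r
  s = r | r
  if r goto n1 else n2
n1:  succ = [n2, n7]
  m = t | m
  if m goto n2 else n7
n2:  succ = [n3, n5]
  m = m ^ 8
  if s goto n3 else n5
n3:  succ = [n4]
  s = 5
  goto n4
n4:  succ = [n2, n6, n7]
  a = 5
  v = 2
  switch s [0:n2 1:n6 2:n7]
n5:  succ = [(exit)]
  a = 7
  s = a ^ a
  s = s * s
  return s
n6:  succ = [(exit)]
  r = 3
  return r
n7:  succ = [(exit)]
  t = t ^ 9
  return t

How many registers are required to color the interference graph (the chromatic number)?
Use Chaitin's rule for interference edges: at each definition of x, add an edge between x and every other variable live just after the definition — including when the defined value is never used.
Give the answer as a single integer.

def/use:
  n0: {m,r,s,t} / ∅
  n1: {m} / {m,t}
  n2: {m} / {m,s}
  n3: {s} / ∅
  n4: {a,v} / {s}
  n5: {a,s} / ∅
  n6: {r} / ∅
  n7: {t} / {t}

Live sets:
  n0 li=∅ lo={m,s,t}
  n1 li={m,s,t} lo={m,s,t}
  n2 li={m,s,t} lo={m,t}
  n3 li={m,t} lo={m,s,t}
  n4 li={m,s,t} lo={m,s,t}
  n5 li=∅ lo=∅
  n6 li=∅ lo=∅
  n7 li={t} lo=∅

Conflict graph:
  a — {m,s,t}
  m — {a,r,s,t,v}
  r — {m,s,t}
  s — {a,m,r,t,v}
  t — {a,m,r,s,v}
  v — {m,s,t}

Registers:
  {a,m,s,t} pairwise interfere (4-clique) ⇒ χ ≥ 4
  4-colouring: R0={m}  R1={s}  R2={t}  R3={a,r,v}
  χ = 4

Answer: 4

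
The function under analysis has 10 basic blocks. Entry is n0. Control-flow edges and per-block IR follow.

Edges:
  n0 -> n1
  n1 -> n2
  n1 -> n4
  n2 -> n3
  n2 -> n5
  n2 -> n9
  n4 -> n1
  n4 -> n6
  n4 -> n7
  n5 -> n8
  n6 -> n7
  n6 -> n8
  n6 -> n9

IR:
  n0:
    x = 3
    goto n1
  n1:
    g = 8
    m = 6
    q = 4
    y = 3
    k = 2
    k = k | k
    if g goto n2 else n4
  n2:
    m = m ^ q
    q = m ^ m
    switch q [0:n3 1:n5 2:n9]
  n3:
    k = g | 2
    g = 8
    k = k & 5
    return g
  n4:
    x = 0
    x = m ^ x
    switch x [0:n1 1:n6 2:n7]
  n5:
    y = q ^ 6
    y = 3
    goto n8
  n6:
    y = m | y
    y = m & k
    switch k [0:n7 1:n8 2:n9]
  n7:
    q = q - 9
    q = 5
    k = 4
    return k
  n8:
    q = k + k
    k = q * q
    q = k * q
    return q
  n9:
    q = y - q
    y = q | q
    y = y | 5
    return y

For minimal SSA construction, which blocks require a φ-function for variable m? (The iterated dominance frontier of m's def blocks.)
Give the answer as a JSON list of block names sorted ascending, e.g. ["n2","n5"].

idom tree: n1←n0 n2←n1 n3←n2 n4←n1 n5←n2 n6←n4 n7←n4 n8←n1 n9←n1
Join-block Dom:
  n1: preds {n0,n4}: {n0} ∩ {n0,n1,n4} = {n0}; idom=n0
  n7: preds {n4,n6}: {n0,n1,n4} ∩ {n0,n1,n4,n6} = {n0,n1,n4}; idom=n4
  n8: preds {n5,n6}: {n0,n1,n2,n5} ∩ {n0,n1,n4,n6} = {n0,n1}; idom=n1
  n9: preds {n2,n6}: {n0,n1,n2} ∩ {n0,n1,n4,n6} = {n0,n1}; idom=n1

DF walk-up:
  n1←n0: walk · to n0
  n1←n4: walk n4→n1 to n0
  n7←n4: walk · to n4
  n7←n6: walk n6 to n4
  n8←n5: walk n5→n2 to n1
  n8←n6: walk n6→n4 to n1
  n9←n2: walk n2 to n1
  n9←n6: walk n6→n4 to n1
  DF(n0)=∅
  DF(n1)={n1}
  DF(n2)={n8,n9}
  DF(n3)=∅
  DF(n4)={n1,n8,n9}
  DF(n5)={n8}
  DF(n6)={n7,n8,n9}
  DF(n7)=∅
  DF(n8)=∅
  DF(n9)=∅

φ for m: defs {n1,n2}
  DF⁺ = {n1,n8,n9}

Answer: ["n1", "n8", "n9"]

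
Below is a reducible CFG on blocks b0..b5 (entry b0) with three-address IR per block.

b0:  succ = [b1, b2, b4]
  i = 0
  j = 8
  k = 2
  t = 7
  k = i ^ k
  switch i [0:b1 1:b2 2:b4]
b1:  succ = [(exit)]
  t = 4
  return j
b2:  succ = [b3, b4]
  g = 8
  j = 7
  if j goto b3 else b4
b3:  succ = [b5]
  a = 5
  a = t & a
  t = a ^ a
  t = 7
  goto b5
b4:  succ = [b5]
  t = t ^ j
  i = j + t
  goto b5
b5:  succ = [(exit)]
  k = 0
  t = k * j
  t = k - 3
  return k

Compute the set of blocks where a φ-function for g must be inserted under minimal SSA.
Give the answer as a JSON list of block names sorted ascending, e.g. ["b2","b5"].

Answer: ["b4", "b5"]

Derivation:
idom tree: b1←b0 b2←b0 b3←b2 b4←b0 b5←b0
Join-block Dom:
  b4: preds {b0,b2}: {b0} ∩ {b0,b2} = {b0}; idom=b0
  b5: preds {b3,b4}: {b0,b2,b3} ∩ {b0,b4} = {b0}; idom=b0

Frontier:
  join b4 pred b0: · stop@b0
  join b4 pred b2: b2 stop@b0
  join b5 pred b3: b3→b2 stop@b0
  join b5 pred b4: b4 stop@b0
  b0 → ∅
  b1 → ∅
  b2 → {b4,b5}
  b3 → {b5}
  b4 → {b5}
  b5 → ∅

φ for g: defs {b2}
  DF⁺ = {b4,b5}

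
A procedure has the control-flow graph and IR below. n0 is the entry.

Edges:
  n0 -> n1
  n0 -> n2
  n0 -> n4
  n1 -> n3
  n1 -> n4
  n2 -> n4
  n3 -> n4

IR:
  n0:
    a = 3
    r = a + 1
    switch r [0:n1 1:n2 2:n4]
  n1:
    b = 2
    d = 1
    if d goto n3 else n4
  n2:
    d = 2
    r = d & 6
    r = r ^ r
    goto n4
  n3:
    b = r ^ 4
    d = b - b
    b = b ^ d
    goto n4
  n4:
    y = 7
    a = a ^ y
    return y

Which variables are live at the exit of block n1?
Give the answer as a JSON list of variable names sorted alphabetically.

Per-block:
  n0: def={a,r} ue=∅
  n1: def={b,d} ue=∅
  n2: def={d,r} ue=∅
  n3: def={b,d} ue={r}
  n4: def={a,y} ue={a}

Live sets:
  n0 li=∅ lo={a,r}
  n1 li={a,r} lo={a,r}
  n2 li={a} lo={a}
  n3 li={a,r} lo={a}
  n4 li={a} lo=∅

live-out(n1) = ["a", "r"]

Answer: ["a", "r"]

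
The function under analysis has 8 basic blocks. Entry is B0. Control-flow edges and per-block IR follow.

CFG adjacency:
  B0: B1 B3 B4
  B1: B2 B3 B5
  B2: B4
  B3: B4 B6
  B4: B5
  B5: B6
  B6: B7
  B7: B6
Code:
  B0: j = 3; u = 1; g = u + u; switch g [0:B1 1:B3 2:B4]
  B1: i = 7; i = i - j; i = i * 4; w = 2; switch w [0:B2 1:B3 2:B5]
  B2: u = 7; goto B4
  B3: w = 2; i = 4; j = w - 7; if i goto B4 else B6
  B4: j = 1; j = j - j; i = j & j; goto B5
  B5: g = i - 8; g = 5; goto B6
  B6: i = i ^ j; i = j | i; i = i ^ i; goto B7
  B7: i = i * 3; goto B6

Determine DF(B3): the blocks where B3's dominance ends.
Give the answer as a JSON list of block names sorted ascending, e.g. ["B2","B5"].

idom tree: B1←B0 B2←B1 B3←B0 B4←B0 B5←B0 B6←B0 B7←B6
Dom∩ at merges:
  B3: preds {B0,B1}: {B0} ∩ {B0,B1} = {B0}; idom=B0
  B4: preds {B0,B2,B3}: {B0} ∩ {B0,B1,B2} ∩ {B0,B3} = {B0}; idom=B0
  B5: preds {B1,B4}: {B0,B1} ∩ {B0,B4} = {B0}; idom=B0
  B6: preds {B3,B5,B7}: {B0,B3} ∩ {B0,B5} ∩ {B0,B6,B7} = {B0}; idom=B0

Frontier:
  join B3 pred B0: · stop@B0
  join B3 pred B1: B1 stop@B0
  join B4 pred B0: · stop@B0
  join B4 pred B2: B2→B1 stop@B0
  join B4 pred B3: B3 stop@B0
  join B5 pred B1: B1 stop@B0
  join B5 pred B4: B4 stop@B0
  join B6 pred B3: B3 stop@B0
  join B6 pred B5: B5 stop@B0
  join B6 pred B7: B7→B6 stop@B0
  DF(B0)=∅
  DF(B1)={B3,B4,B5}
  DF(B2)={B4}
  DF(B3)={B4,B6}
  DF(B4)={B5}
  DF(B5)={B6}
  DF(B6)={B6}
  DF(B7)={B6}

DF(B3) = ["B4", "B6"]

Answer: ["B4", "B6"]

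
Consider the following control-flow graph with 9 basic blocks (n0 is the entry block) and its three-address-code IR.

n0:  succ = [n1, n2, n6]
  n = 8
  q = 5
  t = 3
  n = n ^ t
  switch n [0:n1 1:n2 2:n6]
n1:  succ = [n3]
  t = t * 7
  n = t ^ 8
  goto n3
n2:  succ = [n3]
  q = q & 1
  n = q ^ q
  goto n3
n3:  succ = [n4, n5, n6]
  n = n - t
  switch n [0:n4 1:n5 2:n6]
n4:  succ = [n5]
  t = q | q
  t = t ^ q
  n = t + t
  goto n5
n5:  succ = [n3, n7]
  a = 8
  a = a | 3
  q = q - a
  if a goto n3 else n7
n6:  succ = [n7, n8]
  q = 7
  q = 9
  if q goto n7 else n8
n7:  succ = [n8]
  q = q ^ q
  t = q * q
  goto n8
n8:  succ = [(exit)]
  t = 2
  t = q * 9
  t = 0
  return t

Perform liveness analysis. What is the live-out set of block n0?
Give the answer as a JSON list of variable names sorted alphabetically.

Answer: ["q", "t"]

Analysis:
Per-block:
  n0: {n,q,t} / ∅
  n1: {n,t} / {t}
  n2: {n,q} / {q}
  n3: {n} / {n,t}
  n4: {n,t} / {q}
  n5: {a,q} / {q}
  n6: {q} / ∅
  n7: {q,t} / {q}
  n8: {t} / {q}

Liveness:
  n0 li=∅ lo={q,t}
  n1 li={q,t} lo={n,q,t}
  n2 li={q,t} lo={n,q,t}
  n3 li={n,q,t} lo={n,q,t}
  n4 li={q} lo={n,q,t}
  n5 li={n,q,t} lo={n,q,t}
  n6 li=∅ lo={q}
  n7 li={q} lo={q}
  n8 li={q} lo=∅

live-out(n0) = ["q", "t"]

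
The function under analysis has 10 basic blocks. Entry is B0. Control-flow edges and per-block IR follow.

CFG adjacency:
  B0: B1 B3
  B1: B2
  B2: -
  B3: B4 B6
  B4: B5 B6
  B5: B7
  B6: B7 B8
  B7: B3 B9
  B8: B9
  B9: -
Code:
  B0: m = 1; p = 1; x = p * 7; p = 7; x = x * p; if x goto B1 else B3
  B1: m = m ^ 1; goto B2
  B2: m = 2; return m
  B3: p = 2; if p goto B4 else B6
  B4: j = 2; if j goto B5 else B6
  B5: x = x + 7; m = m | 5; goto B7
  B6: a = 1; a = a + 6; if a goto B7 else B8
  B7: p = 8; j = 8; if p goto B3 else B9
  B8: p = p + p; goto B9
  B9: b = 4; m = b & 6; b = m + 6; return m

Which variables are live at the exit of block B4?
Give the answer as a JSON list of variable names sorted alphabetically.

Answer: ["m", "p", "x"]

Derivation:
def/use:
  B0: def={m,p,x} ue=∅
  B1: def={m} ue={m}
  B2: def={m} ue=∅
  B3: def={p} ue=∅
  B4: def={j} ue=∅
  B5: def={m,x} ue={m,x}
  B6: def={a} ue=∅
  B7: def={j,p} ue=∅
  B8: def={p} ue={p}
  B9: def={b,m} ue=∅

Live sets:
  B0 li=∅ lo={m,x}
  B1 li={m} lo=∅
  B2 li=∅ lo=∅
  B3 li={m,x} lo={m,p,x}
  B4 li={m,p,x} lo={m,p,x}
  B5 li={m,x} lo={m,x}
  B6 li={m,p,x} lo={m,p,x}
  B7 li={m,x} lo={m,x}
  B8 li={p} lo=∅
  B9 li=∅ lo=∅

live-out(B4) = ["m", "p", "x"]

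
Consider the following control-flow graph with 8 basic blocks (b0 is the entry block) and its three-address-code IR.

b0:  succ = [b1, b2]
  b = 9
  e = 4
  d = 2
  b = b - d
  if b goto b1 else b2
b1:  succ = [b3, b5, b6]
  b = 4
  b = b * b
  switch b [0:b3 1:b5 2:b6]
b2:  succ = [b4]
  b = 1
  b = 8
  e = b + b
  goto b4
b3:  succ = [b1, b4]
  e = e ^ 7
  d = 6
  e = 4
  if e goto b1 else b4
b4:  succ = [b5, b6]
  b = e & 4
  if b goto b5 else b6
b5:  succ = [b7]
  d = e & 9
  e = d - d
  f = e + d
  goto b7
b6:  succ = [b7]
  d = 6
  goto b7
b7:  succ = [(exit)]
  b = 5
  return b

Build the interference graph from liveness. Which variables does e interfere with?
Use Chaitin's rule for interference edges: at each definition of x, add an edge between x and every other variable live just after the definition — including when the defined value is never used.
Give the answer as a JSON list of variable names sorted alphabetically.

Per-block:
  b0: def={b,d,e} ue=∅
  b1: def={b} ue=∅
  b2: def={b,e} ue=∅
  b3: def={d,e} ue={e}
  b4: def={b} ue={e}
  b5: def={d,e,f} ue={e}
  b6: def={d} ue=∅
  b7: def={b} ue=∅

Backward fixpoint:
  b0: in=∅ out={e}
  b1: in={e} out={e}
  b2: in=∅ out={e}
  b3: in={e} out={e}
  b4: in={e} out={e}
  b5: in={e} out=∅
  b6: in=∅ out=∅
  b7: in=∅ out=∅

Interfere edges:
  b↔{d,e}
  d↔{b,e}
  e↔{b,d}
  f↔∅

N(e) = ["b", "d"]

Answer: ["b", "d"]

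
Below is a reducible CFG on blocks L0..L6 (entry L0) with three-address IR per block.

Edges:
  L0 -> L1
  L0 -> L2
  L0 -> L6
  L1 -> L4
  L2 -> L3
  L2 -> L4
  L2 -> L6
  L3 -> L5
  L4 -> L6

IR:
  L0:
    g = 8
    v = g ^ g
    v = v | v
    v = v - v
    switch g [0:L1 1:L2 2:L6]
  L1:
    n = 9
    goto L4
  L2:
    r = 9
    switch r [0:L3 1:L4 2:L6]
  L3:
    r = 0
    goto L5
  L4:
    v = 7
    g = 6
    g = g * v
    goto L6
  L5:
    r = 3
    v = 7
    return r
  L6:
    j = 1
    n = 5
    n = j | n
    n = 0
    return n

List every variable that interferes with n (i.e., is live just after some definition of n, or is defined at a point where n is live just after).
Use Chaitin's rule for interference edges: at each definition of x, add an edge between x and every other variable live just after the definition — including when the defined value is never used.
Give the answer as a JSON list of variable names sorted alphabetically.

Answer: ["j"]

Analysis:
def/use:
  L0 def {g,v} use ∅
  L1 def {n} use ∅
  L2 def {r} use ∅
  L3 def {r} use ∅
  L4 def {g,v} use ∅
  L5 def {r,v} use ∅
  L6 def {j,n} use ∅

Live sets:
  live L0: ∅→∅
  live L1: ∅→∅
  live L2: ∅→∅
  live L3: ∅→∅
  live L4: ∅→∅
  live L5: ∅→∅
  live L6: ∅→∅

Interference:
  g: {v}
  j: {n}
  n: {j}
  r: {v}
  v: {g,r}

N(n) = ["j"]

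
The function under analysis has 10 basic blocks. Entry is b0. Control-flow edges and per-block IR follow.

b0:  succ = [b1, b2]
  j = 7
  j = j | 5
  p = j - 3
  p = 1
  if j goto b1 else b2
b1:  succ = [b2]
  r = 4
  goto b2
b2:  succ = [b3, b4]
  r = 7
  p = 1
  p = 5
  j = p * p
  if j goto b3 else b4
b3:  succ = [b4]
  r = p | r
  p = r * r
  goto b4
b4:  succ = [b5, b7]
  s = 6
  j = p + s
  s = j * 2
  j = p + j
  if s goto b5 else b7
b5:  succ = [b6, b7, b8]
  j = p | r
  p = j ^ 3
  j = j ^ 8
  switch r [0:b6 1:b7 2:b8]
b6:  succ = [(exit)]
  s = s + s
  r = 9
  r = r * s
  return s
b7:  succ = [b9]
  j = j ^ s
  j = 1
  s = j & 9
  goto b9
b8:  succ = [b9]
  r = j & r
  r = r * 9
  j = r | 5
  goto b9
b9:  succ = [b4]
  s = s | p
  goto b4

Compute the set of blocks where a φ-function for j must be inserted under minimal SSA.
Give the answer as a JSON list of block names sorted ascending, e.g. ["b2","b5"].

Answer: ["b4", "b7", "b9"]

Working:
idom tree: b1←b0 b2←b0 b3←b2 b4←b2 b5←b4 b6←b5 b7←b4 b8←b5 b9←b4
Join-block Dom:
  b2: preds {b0,b1}: {b0} ∩ {b0,b1} = {b0}; idom=b0
  b4: preds {b2,b3,b9}: {b0,b2} ∩ {b0,b2,b3} ∩ {b0,b2,b4,b9} = {b0,b2}; idom=b2
  b7: preds {b4,b5}: {b0,b2,b4} ∩ {b0,b2,b4,b5} = {b0,b2,b4}; idom=b4
  b9: preds {b7,b8}: {b0,b2,b4,b7} ∩ {b0,b2,b4,b5,b8} = {b0,b2,b4}; idom=b4

DF walk-up:
  b2←b0: walk · to b0
  b2←b1: walk b1 to b0
  b4←b2: walk · to b2
  b4←b3: walk b3 to b2
  b4←b9: walk b9→b4 to b2
  b7←b4: walk · to b4
  b7←b5: walk b5 to b4
  b9←b7: walk b7 to b4
  b9←b8: walk b8→b5 to b4
  b0 → ∅
  b1 → {b2}
  b2 → ∅
  b3 → {b4}
  b4 → {b4}
  b5 → {b7,b9}
  b6 → ∅
  b7 → {b9}
  b8 → {b9}
  b9 → {b4}

φ for j: defs {b0,b2,b4,b5,b7,b8}
  DF⁺ = {b4,b7,b9}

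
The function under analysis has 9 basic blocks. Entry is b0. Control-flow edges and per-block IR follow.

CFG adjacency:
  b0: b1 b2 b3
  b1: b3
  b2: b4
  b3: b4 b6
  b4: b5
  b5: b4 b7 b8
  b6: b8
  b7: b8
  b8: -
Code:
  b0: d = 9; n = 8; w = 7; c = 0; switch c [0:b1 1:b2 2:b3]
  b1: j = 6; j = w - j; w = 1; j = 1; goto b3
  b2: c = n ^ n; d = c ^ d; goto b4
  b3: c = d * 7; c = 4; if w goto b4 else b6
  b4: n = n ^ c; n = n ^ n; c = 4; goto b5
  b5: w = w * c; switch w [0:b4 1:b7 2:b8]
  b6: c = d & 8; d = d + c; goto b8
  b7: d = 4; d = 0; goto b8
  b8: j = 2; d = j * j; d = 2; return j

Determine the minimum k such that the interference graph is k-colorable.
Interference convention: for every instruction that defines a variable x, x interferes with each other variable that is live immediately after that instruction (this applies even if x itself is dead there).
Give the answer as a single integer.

Answer: 4

Derivation:
def/use:
  b0: def={c,d,n,w} ue=∅
  b1: def={j,w} ue={w}
  b2: def={c,d} ue={d,n}
  b3: def={c} ue={d,w}
  b4: def={c,n} ue={c,n}
  b5: def={w} ue={c,w}
  b6: def={c,d} ue={d}
  b7: def={d} ue=∅
  b8: def={d,j} ue=∅

Live sets:
  live b0: ∅→{d,n,w}
  live b1: {d,n,w}→{d,n,w}
  live b2: {d,n,w}→{c,n,w}
  live b3: {d,n,w}→{c,d,n,w}
  live b4: {c,n,w}→{c,n,w}
  live b5: {c,n,w}→{c,n,w}
  live b6: {d}→∅
  live b7: ∅→∅
  live b8: ∅→∅

Conflict graph:
  c: {d,n,w}
  d: {c,j,n,w}
  j: {d,n,w}
  n: {c,d,j,w}
  w: {c,d,j,n}

Chromatic number:
  lower bound: {c,d,n,w} mutually conflict ⇒ χ ≥ 4
  4-colouring: R0={d}  R1={n}  R2={w}  R3={c,j}
  χ = 4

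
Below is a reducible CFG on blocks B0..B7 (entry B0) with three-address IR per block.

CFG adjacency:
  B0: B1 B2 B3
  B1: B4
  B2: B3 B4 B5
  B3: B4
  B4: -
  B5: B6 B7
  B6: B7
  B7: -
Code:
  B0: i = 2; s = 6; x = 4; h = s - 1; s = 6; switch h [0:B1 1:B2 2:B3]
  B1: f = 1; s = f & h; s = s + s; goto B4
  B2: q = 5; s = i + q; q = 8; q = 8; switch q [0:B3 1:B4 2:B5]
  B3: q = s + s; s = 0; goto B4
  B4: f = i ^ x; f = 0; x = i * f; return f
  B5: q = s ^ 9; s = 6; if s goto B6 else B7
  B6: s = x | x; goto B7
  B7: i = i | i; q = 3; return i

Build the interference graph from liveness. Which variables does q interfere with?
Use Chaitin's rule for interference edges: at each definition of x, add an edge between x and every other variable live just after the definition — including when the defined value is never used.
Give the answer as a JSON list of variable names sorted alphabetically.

Per-block:
  B0 def {h,i,s,x} use ∅
  B1 def {f,s} use {h}
  B2 def {q,s} use {i}
  B3 def {q,s} use {s}
  B4 def {f,x} use {i,x}
  B5 def {q,s} use {s}
  B6 def {s} use {x}
  B7 def {i,q} use {i}

Liveness:
  B0: in=∅ out={h,i,s,x}
  B1: in={h,i,x} out={i,x}
  B2: in={i,x} out={i,s,x}
  B3: in={i,s,x} out={i,x}
  B4: in={i,x} out=∅
  B5: in={i,s,x} out={i,x}
  B6: in={i,x} out={i}
  B7: in={i} out=∅

Interfere edges:
  f — {h,i,x}
  h — {f,i,s,x}
  i — {f,h,q,s,x}
  q — {i,s,x}
  s — {h,i,q,x}
  x — {f,h,i,q,s}

N(q) = ["i", "s", "x"]

Answer: ["i", "s", "x"]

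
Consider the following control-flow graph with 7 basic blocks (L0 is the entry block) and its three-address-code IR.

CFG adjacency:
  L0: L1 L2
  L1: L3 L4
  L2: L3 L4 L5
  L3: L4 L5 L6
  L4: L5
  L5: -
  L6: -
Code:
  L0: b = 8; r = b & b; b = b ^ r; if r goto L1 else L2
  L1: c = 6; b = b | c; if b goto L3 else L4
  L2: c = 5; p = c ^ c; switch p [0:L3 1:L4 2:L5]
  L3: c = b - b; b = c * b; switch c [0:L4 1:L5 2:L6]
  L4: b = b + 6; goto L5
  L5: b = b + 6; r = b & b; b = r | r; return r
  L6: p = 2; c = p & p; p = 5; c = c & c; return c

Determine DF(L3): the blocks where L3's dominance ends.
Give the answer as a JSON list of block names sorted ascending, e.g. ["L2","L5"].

idom tree: L1←L0 L2←L0 L3←L0 L4←L0 L5←L0 L6←L3
Join-block Dom:
  L3: preds {L1,L2}: {L0,L1} ∩ {L0,L2} = {L0}; idom=L0
  L4: preds {L1,L2,L3}: {L0,L1} ∩ {L0,L2} ∩ {L0,L3} = {L0}; idom=L0
  L5: preds {L2,L3,L4}: {L0,L2} ∩ {L0,L3} ∩ {L0,L4} = {L0}; idom=L0

DF derivation:
  L3←L1: walk L1 to L0
  L3←L2: walk L2 to L0
  L4←L1: walk L1 to L0
  L4←L2: walk L2 to L0
  L4←L3: walk L3 to L0
  L5←L2: walk L2 to L0
  L5←L3: walk L3 to L0
  L5←L4: walk L4 to L0
  L0: DF=∅
  L1: DF={L3,L4}
  L2: DF={L3,L4,L5}
  L3: DF={L4,L5}
  L4: DF={L5}
  L5: DF=∅
  L6: DF=∅

DF(L3) = ["L4", "L5"]

Answer: ["L4", "L5"]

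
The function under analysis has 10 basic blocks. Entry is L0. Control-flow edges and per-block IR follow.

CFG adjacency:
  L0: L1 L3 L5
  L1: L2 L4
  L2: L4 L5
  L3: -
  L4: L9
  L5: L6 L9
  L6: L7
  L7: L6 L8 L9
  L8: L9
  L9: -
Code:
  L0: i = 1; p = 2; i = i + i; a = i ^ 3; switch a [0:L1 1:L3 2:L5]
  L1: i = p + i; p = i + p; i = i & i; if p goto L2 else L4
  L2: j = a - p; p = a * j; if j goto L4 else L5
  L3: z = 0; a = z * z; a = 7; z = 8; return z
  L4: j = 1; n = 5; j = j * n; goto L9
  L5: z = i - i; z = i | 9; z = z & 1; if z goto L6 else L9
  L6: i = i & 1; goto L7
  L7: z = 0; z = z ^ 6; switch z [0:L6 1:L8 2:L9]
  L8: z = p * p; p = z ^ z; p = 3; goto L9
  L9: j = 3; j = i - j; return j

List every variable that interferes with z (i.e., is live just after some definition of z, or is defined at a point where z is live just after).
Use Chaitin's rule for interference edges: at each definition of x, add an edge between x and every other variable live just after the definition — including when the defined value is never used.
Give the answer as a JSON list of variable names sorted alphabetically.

Per-block:
  L0: {a,i,p} / ∅
  L1: {i,p} / {i,p}
  L2: {j,p} / {a,p}
  L3: {a,z} / ∅
  L4: {j,n} / ∅
  L5: {z} / {i}
  L6: {i} / {i}
  L7: {z} / ∅
  L8: {p,z} / {p}
  L9: {j} / {i}

Live sets:
  L0 li=∅ lo={a,i,p}
  L1 li={a,i,p} lo={a,i,p}
  L2 li={a,i,p} lo={i,p}
  L3 li=∅ lo=∅
  L4 li={i} lo={i}
  L5 li={i,p} lo={i,p}
  L6 li={i,p} lo={i,p}
  L7 li={i,p} lo={i,p}
  L8 li={i,p} lo={i}
  L9 li={i} lo=∅

Interference:
  a↔{i,j,p}
  i↔{a,j,n,p,z}
  j↔{a,i,n,p}
  n↔{i,j}
  p↔{a,i,j,z}
  z↔{i,p}

N(z) = ["i", "p"]

Answer: ["i", "p"]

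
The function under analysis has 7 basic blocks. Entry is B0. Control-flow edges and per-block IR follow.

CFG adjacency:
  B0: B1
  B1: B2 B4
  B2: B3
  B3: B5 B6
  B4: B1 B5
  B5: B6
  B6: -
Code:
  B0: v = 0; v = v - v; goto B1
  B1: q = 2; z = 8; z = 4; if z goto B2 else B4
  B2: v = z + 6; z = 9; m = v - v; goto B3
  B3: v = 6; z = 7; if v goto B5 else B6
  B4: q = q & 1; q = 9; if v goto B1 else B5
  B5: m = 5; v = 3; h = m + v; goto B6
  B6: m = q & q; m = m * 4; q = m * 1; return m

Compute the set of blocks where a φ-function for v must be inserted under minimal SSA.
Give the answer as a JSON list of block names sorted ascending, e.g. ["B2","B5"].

Answer: ["B5", "B6"]

Working:
idom tree: B1←B0 B2←B1 B3←B2 B4←B1 B5←B1 B6←B1
Dom at joins:
  B1: preds {B0,B4}: {B0} ∩ {B0,B1,B4} = {B0}; idom=B0
  B5: preds {B3,B4}: {B0,B1,B2,B3} ∩ {B0,B1,B4} = {B0,B1}; idom=B1
  B6: preds {B3,B5}: {B0,B1,B2,B3} ∩ {B0,B1,B5} = {B0,B1}; idom=B1

Frontier:
  B1←B0: walk · to B0
  B1←B4: walk B4→B1 to B0
  B5←B3: walk B3→B2 to B1
  B5←B4: walk B4 to B1
  B6←B3: walk B3→B2 to B1
  B6←B5: walk B5 to B1
  DF(B0)=∅
  DF(B1)={B1}
  DF(B2)={B5,B6}
  DF(B3)={B5,B6}
  DF(B4)={B1,B5}
  DF(B5)={B6}
  DF(B6)=∅

φ for v: defs {B0,B2,B3,B5}
  DF⁺ = {B5,B6}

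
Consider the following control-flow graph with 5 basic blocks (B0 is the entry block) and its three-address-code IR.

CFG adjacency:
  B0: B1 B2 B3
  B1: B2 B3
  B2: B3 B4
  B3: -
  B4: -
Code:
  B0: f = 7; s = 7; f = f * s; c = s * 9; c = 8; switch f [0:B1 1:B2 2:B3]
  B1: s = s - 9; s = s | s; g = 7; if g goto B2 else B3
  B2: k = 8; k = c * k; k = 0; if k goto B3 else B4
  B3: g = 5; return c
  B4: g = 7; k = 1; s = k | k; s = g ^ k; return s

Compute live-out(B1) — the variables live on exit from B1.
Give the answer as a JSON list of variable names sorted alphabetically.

Answer: ["c"]

Working:
Per-block:
  B0 def {c,f,s} use ∅
  B1 def {g,s} use {s}
  B2 def {k} use {c}
  B3 def {g} use {c}
  B4 def {g,k,s} use ∅

Live sets:
  B0: in=∅ out={c,s}
  B1: in={c,s} out={c}
  B2: in={c} out={c}
  B3: in={c} out=∅
  B4: in=∅ out=∅

live-out(B1) = ["c"]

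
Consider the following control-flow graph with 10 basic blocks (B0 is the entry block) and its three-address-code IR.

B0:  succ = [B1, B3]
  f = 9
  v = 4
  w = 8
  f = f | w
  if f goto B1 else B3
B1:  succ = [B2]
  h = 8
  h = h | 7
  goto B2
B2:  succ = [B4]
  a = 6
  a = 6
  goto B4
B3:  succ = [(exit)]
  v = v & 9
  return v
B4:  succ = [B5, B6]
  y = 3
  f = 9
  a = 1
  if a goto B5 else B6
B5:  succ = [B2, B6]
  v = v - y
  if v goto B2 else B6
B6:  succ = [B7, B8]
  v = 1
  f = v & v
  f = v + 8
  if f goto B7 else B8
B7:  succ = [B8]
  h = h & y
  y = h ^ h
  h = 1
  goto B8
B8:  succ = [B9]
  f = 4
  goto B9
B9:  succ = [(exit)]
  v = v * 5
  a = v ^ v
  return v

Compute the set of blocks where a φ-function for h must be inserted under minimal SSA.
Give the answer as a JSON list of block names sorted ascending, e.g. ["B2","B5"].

Answer: ["B8"]

Working:
idom tree: B1←B0 B2←B1 B3←B0 B4←B2 B5←B4 B6←B4 B7←B6 B8←B6 B9←B8
Join-block Dom:
  B2: preds {B1,B5}: {B0,B1} ∩ {B0,B1,B2,B4,B5} = {B0,B1}; idom=B1
  B6: preds {B4,B5}: {B0,B1,B2,B4} ∩ {B0,B1,B2,B4,B5} = {B0,B1,B2,B4}; idom=B4
  B8: preds {B6,B7}: {B0,B1,B2,B4,B6} ∩ {B0,B1,B2,B4,B6,B7} = {B0,B1,B2,B4,B6}; idom=B6

DF derivation:
  B2←B1: walk · to B1
  B2←B5: walk B5→B4→B2 to B1
  B6←B4: walk · to B4
  B6←B5: walk B5 to B4
  B8←B6: walk · to B6
  B8←B7: walk B7 to B6
  B0 → ∅
  B1 → ∅
  B2 → {B2}
  B3 → ∅
  B4 → {B2}
  B5 → {B2,B6}
  B6 → ∅
  B7 → {B8}
  B8 → ∅
  B9 → ∅

φ for h: defs {B1,B7}
  DF⁺ = {B8}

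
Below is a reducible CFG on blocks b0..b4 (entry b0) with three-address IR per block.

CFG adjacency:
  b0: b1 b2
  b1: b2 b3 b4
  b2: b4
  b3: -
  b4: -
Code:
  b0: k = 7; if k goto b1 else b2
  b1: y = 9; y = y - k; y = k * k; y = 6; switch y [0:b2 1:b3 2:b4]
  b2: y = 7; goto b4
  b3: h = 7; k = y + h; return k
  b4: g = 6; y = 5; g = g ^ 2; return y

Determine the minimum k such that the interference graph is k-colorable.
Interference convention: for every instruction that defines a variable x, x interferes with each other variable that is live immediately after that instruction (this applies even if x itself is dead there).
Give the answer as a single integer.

Block summaries:
  b0: def={k} ue=∅
  b1: def={y} ue={k}
  b2: def={y} ue=∅
  b3: def={h,k} ue={y}
  b4: def={g,y} ue=∅

Backward fixpoint:
  live b0: ∅→{k}
  live b1: {k}→{y}
  live b2: ∅→∅
  live b3: {y}→∅
  live b4: ∅→∅

Interference:
  g↔{y}
  h↔{y}
  k↔{y}
  y↔{g,h,k}

Registers:
  {g,y} pairwise interfere (2-clique) ⇒ χ ≥ 2
  2-colouring: R0={y}  R1={g,h,k}
  χ = 2

Answer: 2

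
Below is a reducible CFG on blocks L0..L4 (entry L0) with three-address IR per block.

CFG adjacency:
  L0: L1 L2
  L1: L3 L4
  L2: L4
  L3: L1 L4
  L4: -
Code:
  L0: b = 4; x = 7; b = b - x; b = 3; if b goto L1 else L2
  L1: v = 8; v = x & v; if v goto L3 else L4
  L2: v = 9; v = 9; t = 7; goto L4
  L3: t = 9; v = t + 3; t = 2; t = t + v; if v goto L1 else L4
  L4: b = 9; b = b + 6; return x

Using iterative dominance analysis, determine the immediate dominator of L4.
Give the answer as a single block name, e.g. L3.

idom tree: L1←L0 L2←L0 L3←L1 L4←L0
Join-block Dom:
  L1: preds {L0,L3}: {L0} ∩ {L0,L1,L3} = {L0}; idom=L0
  L4: preds {L1,L2,L3}: {L0,L1} ∩ {L0,L2} ∩ {L0,L1,L3} = {L0}; idom=L0

idom(L4) = L0

Answer: L0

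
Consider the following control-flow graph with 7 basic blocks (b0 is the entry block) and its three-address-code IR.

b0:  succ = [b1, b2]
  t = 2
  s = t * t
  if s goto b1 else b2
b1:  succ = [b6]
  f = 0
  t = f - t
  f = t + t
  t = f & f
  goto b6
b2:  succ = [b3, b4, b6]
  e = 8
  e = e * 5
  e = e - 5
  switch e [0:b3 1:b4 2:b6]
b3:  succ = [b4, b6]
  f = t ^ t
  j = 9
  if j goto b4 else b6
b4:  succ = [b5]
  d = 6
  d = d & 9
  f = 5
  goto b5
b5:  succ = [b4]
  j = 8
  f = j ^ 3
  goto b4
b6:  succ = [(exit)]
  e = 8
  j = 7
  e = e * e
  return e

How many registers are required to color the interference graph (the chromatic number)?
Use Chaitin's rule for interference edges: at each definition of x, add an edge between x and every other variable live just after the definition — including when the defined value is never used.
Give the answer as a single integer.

def/use:
  b0 def {s,t} use ∅
  b1 def {f,t} use {t}
  b2 def {e} use ∅
  b3 def {f,j} use {t}
  b4 def {d,f} use ∅
  b5 def {f,j} use ∅
  b6 def {e,j} use ∅

Live sets:
  b0 li=∅ lo={t}
  b1 li={t} lo=∅
  b2 li={t} lo={t}
  b3 li={t} lo=∅
  b4 li=∅ lo=∅
  b5 li=∅ lo=∅
  b6 li=∅ lo=∅

Interference:
  d↔∅
  e↔{j,t}
  f↔{t}
  j↔{e}
  s↔{t}
  t↔{e,f,s}

Registers:
  {e,j} pairwise interfere (2-clique) ⇒ χ ≥ 2
  2-colouring: R0={d,j,t}  R1={e,f,s}
  χ = 2

Answer: 2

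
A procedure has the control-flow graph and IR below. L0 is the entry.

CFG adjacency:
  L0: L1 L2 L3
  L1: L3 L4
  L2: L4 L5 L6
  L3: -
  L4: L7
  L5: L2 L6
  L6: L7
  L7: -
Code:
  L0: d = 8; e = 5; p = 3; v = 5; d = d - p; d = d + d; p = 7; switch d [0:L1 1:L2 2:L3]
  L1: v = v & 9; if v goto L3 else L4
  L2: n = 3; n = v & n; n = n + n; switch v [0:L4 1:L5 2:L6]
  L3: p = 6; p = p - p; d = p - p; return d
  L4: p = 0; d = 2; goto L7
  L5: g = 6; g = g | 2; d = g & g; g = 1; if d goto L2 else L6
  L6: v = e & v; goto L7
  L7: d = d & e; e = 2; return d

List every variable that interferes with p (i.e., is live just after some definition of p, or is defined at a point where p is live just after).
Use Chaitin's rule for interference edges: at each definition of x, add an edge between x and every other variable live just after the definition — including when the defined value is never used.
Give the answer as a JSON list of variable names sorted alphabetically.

Block summaries:
  L0: {d,e,p,v} / ∅
  L1: {v} / {v}
  L2: {n} / {v}
  L3: {d,p} / ∅
  L4: {d,p} / ∅
  L5: {d,g} / ∅
  L6: {v} / {e,v}
  L7: {d,e} / {d,e}

Live sets:
  L0 li=∅ lo={d,e,v}
  L1 li={e,v} lo={e}
  L2 li={d,e,v} lo={d,e,v}
  L3 li=∅ lo=∅
  L4 li={e} lo={d,e}
  L5 li={e,v} lo={d,e,v}
  L6 li={d,e,v} lo={d,e}
  L7 li={d,e} lo=∅

Conflict graph:
  d: {e,g,n,p,v}
  e: {d,g,n,p,v}
  g: {d,e,v}
  n: {d,e,v}
  p: {d,e,v}
  v: {d,e,g,n,p}

N(p) = ["d", "e", "v"]

Answer: ["d", "e", "v"]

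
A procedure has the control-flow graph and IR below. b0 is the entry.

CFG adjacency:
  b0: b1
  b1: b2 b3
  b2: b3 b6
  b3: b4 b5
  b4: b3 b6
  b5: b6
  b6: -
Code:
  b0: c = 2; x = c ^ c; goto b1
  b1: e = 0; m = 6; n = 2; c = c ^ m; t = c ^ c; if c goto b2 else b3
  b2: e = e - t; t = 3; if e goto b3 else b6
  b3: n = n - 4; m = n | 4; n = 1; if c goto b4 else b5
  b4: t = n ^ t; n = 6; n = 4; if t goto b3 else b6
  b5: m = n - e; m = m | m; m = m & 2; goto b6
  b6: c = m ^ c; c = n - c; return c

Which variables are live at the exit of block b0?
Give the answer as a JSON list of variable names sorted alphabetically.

Per-block:
  b0: {c,x} / ∅
  b1: {c,e,m,n,t} / {c}
  b2: {e,t} / {e,t}
  b3: {m,n} / {c,n}
  b4: {n,t} / {n,t}
  b5: {m} / {e,n}
  b6: {c} / {c,m,n}

Backward fixpoint:
  live b0: ∅→{c}
  live b1: {c}→{c,e,m,n,t}
  live b2: {c,e,m,n,t}→{c,e,m,n,t}
  live b3: {c,e,n,t}→{c,e,m,n,t}
  live b4: {c,e,m,n,t}→{c,e,m,n,t}
  live b5: {c,e,n}→{c,m,n}
  live b6: {c,m,n}→∅

live-out(b0) = ["c"]

Answer: ["c"]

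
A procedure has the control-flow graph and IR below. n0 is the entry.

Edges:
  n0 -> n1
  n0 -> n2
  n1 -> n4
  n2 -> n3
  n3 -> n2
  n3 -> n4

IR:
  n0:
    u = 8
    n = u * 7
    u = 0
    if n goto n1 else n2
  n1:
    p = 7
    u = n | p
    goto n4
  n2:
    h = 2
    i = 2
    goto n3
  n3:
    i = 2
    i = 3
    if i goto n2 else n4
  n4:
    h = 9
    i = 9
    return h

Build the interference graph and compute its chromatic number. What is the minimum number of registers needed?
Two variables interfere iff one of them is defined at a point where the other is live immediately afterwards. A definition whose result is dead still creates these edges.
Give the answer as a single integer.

Answer: 2

Analysis:
def/use:
  n0 def {n,u} use ∅
  n1 def {p,u} use {n}
  n2 def {h,i} use ∅
  n3 def {i} use ∅
  n4 def {h,i} use ∅

Live sets:
  n0: in=∅ out={n}
  n1: in={n} out=∅
  n2: in=∅ out=∅
  n3: in=∅ out=∅
  n4: in=∅ out=∅

Interfere edges:
  h — {i}
  i — {h}
  n — {p,u}
  p — {n}
  u — {n}

Colouring:
  {h,i} pairwise interfere (2-clique) ⇒ χ ≥ 2
  2-colouring: r0={h,n}  r1={i,p,u}
  χ = 2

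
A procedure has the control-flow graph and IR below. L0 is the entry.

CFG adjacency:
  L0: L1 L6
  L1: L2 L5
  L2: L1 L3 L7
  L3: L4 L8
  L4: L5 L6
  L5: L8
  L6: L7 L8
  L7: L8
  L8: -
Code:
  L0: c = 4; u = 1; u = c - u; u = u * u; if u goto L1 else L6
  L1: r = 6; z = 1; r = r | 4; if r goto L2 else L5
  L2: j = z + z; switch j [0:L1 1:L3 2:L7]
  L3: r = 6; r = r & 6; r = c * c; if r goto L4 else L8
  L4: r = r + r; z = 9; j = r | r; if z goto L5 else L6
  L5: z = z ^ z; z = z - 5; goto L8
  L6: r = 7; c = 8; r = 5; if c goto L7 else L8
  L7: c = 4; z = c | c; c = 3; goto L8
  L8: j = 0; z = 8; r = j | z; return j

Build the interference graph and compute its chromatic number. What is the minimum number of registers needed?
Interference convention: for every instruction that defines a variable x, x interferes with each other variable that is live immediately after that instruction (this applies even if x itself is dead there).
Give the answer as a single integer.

def/use:
  L0 def {c,u} use ∅
  L1 def {r,z} use ∅
  L2 def {j} use {z}
  L3 def {r} use {c}
  L4 def {j,r,z} use {r}
  L5 def {z} use {z}
  L6 def {c,r} use ∅
  L7 def {c,z} use ∅
  L8 def {j,r,z} use ∅

Live sets:
  live L0: ∅→{c}
  live L1: {c}→{c,z}
  live L2: {c,z}→{c}
  live L3: {c}→{r}
  live L4: {r}→{z}
  live L5: {z}→∅
  live L6: ∅→∅
  live L7: ∅→∅
  live L8: ∅→∅

Conflict graph:
  c↔{j,r,u,z}
  j↔{c,r,z}
  r↔{c,j,z}
  u↔{c}
  z↔{c,j,r}

Colouring:
  clique {c,j,r,z} ⇒ need ≥ 4
  4-colouring: r0={c}  r1={j,u}  r2={r}  r3={z}
  χ = 4

Answer: 4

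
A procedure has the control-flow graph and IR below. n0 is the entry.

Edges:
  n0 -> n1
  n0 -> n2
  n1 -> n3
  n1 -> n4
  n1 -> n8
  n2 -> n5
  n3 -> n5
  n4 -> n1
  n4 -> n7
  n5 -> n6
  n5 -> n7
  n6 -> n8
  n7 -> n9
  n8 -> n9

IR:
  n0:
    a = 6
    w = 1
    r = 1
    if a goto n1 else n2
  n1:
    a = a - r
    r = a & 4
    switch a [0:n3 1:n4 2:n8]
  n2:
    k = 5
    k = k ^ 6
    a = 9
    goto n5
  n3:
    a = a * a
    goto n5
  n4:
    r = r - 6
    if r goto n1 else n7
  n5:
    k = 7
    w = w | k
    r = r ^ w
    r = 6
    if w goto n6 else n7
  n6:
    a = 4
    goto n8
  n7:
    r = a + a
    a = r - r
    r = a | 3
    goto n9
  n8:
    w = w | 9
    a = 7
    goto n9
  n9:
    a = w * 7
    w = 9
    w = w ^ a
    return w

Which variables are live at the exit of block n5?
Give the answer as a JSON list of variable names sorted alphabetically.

Block summaries:
  n0: def={a,r,w} ue=∅
  n1: def={a,r} ue={a,r}
  n2: def={a,k} ue=∅
  n3: def={a} ue={a}
  n4: def={r} ue={r}
  n5: def={k,r,w} ue={r,w}
  n6: def={a} ue=∅
  n7: def={a,r} ue={a}
  n8: def={a,w} ue={w}
  n9: def={a,w} ue={w}

Liveness:
  n0: in=∅ out={a,r,w}
  n1: in={a,r,w} out={a,r,w}
  n2: in={r,w} out={a,r,w}
  n3: in={a,r,w} out={a,r,w}
  n4: in={a,r,w} out={a,r,w}
  n5: in={a,r,w} out={a,w}
  n6: in={w} out={w}
  n7: in={a,w} out={w}
  n8: in={w} out={w}
  n9: in={w} out=∅

live-out(n5) = ["a", "w"]

Answer: ["a", "w"]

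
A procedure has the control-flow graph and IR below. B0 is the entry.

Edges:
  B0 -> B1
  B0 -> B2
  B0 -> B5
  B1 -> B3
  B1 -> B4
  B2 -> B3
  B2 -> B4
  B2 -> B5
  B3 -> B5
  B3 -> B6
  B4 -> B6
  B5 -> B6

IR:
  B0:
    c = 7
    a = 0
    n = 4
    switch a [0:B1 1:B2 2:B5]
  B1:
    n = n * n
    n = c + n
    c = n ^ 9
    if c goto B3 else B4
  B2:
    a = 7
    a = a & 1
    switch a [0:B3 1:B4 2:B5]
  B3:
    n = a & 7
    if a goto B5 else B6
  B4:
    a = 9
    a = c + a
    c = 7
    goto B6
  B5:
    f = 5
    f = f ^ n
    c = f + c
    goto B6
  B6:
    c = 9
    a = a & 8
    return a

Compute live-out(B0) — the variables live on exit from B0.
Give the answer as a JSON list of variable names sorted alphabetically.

Answer: ["a", "c", "n"]

Analysis:
def/use:
  B0 def {a,c,n} use ∅
  B1 def {c,n} use {c,n}
  B2 def {a} use ∅
  B3 def {n} use {a}
  B4 def {a,c} use {c}
  B5 def {c,f} use {c,n}
  B6 def {a,c} use {a}

Live sets:
  live B0: ∅→{a,c,n}
  live B1: {a,c,n}→{a,c}
  live B2: {c,n}→{a,c,n}
  live B3: {a,c}→{a,c,n}
  live B4: {c}→{a}
  live B5: {a,c,n}→{a}
  live B6: {a}→∅

live-out(B0) = ["a", "c", "n"]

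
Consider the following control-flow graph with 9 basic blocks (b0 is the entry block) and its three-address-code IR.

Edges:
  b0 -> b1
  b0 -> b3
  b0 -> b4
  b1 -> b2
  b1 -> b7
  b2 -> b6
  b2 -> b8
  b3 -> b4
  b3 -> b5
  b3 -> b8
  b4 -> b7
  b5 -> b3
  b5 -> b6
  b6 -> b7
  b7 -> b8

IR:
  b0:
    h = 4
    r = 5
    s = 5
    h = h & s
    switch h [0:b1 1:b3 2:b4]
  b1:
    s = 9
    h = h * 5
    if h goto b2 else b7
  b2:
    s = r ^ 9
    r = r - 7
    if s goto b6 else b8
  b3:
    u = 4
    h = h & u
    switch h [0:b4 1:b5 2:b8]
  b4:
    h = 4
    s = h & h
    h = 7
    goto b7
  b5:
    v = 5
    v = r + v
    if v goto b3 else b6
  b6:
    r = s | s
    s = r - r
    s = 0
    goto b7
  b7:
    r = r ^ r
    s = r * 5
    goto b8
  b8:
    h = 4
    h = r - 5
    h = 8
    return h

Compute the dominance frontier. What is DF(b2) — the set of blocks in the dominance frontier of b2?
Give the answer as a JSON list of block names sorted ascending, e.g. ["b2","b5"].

idom tree: b1←b0 b2←b1 b3←b0 b4←b0 b5←b3 b6←b0 b7←b0 b8←b0
Dom at joins:
  b3: preds {b0,b5}: {b0} ∩ {b0,b3,b5} = {b0}; idom=b0
  b4: preds {b0,b3}: {b0} ∩ {b0,b3} = {b0}; idom=b0
  b6: preds {b2,b5}: {b0,b1,b2} ∩ {b0,b3,b5} = {b0}; idom=b0
  b7: preds {b1,b4,b6}: {b0,b1} ∩ {b0,b4} ∩ {b0,b6} = {b0}; idom=b0
  b8: preds {b2,b3,b7}: {b0,b1,b2} ∩ {b0,b3} ∩ {b0,b7} = {b0}; idom=b0

Frontier:
  b3←b0: walk · to b0
  b3←b5: walk b5→b3 to b0
  b4←b0: walk · to b0
  b4←b3: walk b3 to b0
  b6←b2: walk b2→b1 to b0
  b6←b5: walk b5→b3 to b0
  b7←b1: walk b1 to b0
  b7←b4: walk b4 to b0
  b7←b6: walk b6 to b0
  b8←b2: walk b2→b1 to b0
  b8←b3: walk b3 to b0
  b8←b7: walk b7 to b0
  b0: DF=∅
  b1: DF={b6,b7,b8}
  b2: DF={b6,b8}
  b3: DF={b3,b4,b6,b8}
  b4: DF={b7}
  b5: DF={b3,b6}
  b6: DF={b7}
  b7: DF={b8}
  b8: DF=∅

DF(b2) = ["b6", "b8"]

Answer: ["b6", "b8"]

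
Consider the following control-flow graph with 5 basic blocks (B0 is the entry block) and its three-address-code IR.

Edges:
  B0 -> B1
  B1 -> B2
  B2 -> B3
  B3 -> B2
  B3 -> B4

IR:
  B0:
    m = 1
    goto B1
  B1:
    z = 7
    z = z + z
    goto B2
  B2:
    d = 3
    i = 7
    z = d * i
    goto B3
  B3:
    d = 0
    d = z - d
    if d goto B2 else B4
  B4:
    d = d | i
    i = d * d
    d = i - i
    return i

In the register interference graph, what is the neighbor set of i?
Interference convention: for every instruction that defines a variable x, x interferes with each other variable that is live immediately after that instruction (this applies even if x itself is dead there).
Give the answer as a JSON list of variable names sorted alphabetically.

Block summaries:
  B0: {m} / ∅
  B1: {z} / ∅
  B2: {d,i,z} / ∅
  B3: {d} / {z}
  B4: {d,i} / {d,i}

Liveness:
  B0 li=∅ lo=∅
  B1 li=∅ lo=∅
  B2 li=∅ lo={i,z}
  B3 li={i,z} lo={d,i}
  B4 li={d,i} lo=∅

Interference:
  d — {i,z}
  i — {d,z}
  m — ∅
  z — {d,i}

N(i) = ["d", "z"]

Answer: ["d", "z"]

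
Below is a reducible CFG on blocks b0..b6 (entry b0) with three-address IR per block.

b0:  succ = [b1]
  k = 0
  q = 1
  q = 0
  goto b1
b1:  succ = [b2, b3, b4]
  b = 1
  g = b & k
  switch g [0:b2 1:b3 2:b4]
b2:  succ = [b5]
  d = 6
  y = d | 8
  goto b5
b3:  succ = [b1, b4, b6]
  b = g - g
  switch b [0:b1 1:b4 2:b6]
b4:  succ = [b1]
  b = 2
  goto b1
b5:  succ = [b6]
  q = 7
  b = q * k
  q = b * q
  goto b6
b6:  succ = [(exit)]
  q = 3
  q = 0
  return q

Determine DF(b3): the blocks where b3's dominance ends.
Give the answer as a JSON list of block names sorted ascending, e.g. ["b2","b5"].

idom tree: b1←b0 b2←b1 b3←b1 b4←b1 b5←b2 b6←b1
Dom at joins:
  b1: preds {b0,b3,b4}: {b0} ∩ {b0,b1,b3} ∩ {b0,b1,b4} = {b0}; idom=b0
  b4: preds {b1,b3}: {b0,b1} ∩ {b0,b1,b3} = {b0,b1}; idom=b1
  b6: preds {b3,b5}: {b0,b1,b3} ∩ {b0,b1,b2,b5} = {b0,b1}; idom=b1

DF walk-up:
  join b1 pred b0: · stop@b0
  join b1 pred b3: b3→b1 stop@b0
  join b1 pred b4: b4→b1 stop@b0
  join b4 pred b1: · stop@b1
  join b4 pred b3: b3 stop@b1
  join b6 pred b3: b3 stop@b1
  join b6 pred b5: b5→b2 stop@b1
  b0 → ∅
  b1 → {b1}
  b2 → {b6}
  b3 → {b1,b4,b6}
  b4 → {b1}
  b5 → {b6}
  b6 → ∅

DF(b3) = ["b1", "b4", "b6"]

Answer: ["b1", "b4", "b6"]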